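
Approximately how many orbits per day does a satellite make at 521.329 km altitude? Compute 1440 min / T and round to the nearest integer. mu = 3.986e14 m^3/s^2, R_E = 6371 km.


r = 6.892329e+06 m
T = 2*pi*sqrt(r^3/mu) = 5694.5606 s = 94.9093 min
revs/day = 1440 / 94.9093 = 15.1724
Rounded: 15 revolutions per day

15 revolutions per day


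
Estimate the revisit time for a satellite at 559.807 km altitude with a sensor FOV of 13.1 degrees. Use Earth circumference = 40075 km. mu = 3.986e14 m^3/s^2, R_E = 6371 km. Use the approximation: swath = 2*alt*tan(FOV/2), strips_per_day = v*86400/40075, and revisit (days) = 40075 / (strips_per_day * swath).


swath = 2*559.807*tan(0.1143191) = 128.5537 km
v = sqrt(mu/r) = 7583.6232 m/s = 7.5836 km/s
strips/day = v*86400/40075 = 7.5836*86400/40075 = 16.3500
coverage/day = strips * swath = 16.3500 * 128.5537 = 2101.8496 km
revisit = 40075 / 2101.8496 = 19.0665 days

19.0665 days


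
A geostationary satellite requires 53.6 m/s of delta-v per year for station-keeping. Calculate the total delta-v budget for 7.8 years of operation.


dV = rate * years = 53.6 * 7.8
dV = 418.0800 m/s

418.0800 m/s


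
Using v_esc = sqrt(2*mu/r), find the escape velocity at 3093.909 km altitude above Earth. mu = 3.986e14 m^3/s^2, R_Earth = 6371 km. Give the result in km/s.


r = 6371.0 + 3093.909 = 9464.9090 km = 9.464909e+06 m
v_esc = sqrt(2*mu/r) = sqrt(2*3.986e14 / 9.464909e+06)
v_esc = 9177.5218 m/s = 9.1775 km/s

9.1775 km/s


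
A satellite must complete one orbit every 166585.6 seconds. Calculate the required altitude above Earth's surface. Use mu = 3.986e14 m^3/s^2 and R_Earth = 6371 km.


T = 166585.6 s
r = (mu*T^2/(4*pi^2))^(1/3) = (3.986e14 * 166585.6^2 / (4*pi^2))^(1/3)
r = 6.5436113e+07 m = 65436.1126 km
alt = r - R_E = 65436.1126 - 6371 = 59065.1126 km

59065.1126 km


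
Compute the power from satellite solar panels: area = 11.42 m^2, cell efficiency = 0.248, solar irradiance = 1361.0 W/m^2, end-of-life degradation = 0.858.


P = area * eta * S * degradation
P = 11.42 * 0.248 * 1361.0 * 0.858
P = 3307.2209 W

3307.2209 W


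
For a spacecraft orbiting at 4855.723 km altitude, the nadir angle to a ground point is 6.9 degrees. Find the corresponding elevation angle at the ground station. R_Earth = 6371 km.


r = R_E + alt = 11226.7230 km
Law of sines in the satellite / Earth-center / ground-point triangle:
  sin(nadir)/R_E = sin(90 + el)/r  =>  cos(el) = (r/R_E)*sin(nadir)
cos(el) = (11226.7230 / 6371.0000) * sin(6.9 deg) = 0.2117004
el = arccos(0.2117004) = 77.7780 deg
(Earth-central angle = 90 - nadir - el = 5.3220 deg)

77.7780 degrees


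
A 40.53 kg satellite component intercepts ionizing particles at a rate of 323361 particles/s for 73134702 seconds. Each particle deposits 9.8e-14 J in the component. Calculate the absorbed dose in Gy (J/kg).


Total energy deposited = rate * time * E_per
  = 323361 * 73134702 * 9.8e-14 = 2.3176 J
Dose = E_total / mass = 2.3176 / 40.53
Dose = 0.05718217 Gy

0.0572 Gy


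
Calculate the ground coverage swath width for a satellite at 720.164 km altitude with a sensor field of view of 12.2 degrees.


FOV = 12.2 deg = 0.2129302 rad
swath = 2 * alt * tan(FOV/2) = 2 * 720.164 * tan(0.1064651)
swath = 2 * 720.164 * 0.1068692
swath = 153.9267 km

153.9267 km


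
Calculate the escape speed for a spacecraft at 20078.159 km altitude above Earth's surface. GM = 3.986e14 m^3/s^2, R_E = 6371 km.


r = 6371.0 + 20078.159 = 26449.1590 km = 2.6449159e+07 m
v_esc = sqrt(2*mu/r) = sqrt(2*3.986e14 / 2.6449159e+07)
v_esc = 5490.0678 m/s = 5.4901 km/s

5.4901 km/s


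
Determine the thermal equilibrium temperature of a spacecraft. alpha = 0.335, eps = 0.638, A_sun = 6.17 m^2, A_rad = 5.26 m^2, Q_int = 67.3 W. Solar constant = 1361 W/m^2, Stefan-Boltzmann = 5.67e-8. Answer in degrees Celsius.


Numerator = alpha*S*A_sun + Q_int = 0.335*1361*6.17 + 67.3 = 2880.4190 W
Denominator = eps*sigma*A_rad = 0.638*5.67e-8*5.26 = 1.902784e-07 W/K^4
T^4 = 1.5137919e+10 K^4
T = 350.7652 K = 77.6152 C

77.6152 degrees Celsius


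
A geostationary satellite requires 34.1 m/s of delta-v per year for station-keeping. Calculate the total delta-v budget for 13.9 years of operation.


dV = rate * years = 34.1 * 13.9
dV = 473.9900 m/s

473.9900 m/s


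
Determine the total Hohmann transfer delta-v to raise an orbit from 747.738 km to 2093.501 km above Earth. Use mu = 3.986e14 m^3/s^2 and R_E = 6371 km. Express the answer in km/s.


r1 = 7118.7380 km = 7.118738e+06 m
r2 = 8464.5010 km = 8.464501e+06 m
dv1 = sqrt(mu/r1)*(sqrt(2*r2/(r1+r2)) - 1) = 316.4182 m/s
dv2 = sqrt(mu/r2)*(1 - sqrt(2*r1/(r1+r2))) = 303.0012 m/s
total dv = |dv1| + |dv2| = 316.4182 + 303.0012 = 619.4194 m/s = 0.6194194 km/s

0.6194 km/s


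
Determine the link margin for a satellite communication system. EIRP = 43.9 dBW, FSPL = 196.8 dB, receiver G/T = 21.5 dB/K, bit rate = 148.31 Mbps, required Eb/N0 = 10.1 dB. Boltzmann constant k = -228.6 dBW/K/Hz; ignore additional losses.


C/N0 = EIRP - FSPL + G/T - k = 43.9 - 196.8 + 21.5 - (-228.6)
C/N0 = 97.2000 dB-Hz
R_b = 148.31 Mbps = 1.4831e+08 bps -> 10*log10(R_b) = 81.7117 dB-Hz
Eb/N0 = C/N0 - 10*log10(R_b) = 97.2000 - 81.7117 = 15.4883 dB
Margin = Eb/N0 - Eb/N0_req = 15.4883 - 10.1 = 5.3883 dB (link closes)

5.3883 dB


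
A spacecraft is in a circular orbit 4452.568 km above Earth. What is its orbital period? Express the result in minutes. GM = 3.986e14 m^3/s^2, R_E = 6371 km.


r = 10823.5680 km = 1.0823568e+07 m
T = 2*pi*sqrt(r^3/mu) = 2*pi*sqrt(1.2679769e+21 / 3.986e14)
T = 11206.4200 s = 186.7737 min

186.7737 minutes


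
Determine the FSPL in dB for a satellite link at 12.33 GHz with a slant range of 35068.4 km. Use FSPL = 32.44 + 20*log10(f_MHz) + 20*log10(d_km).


f = 12.33 GHz = 12330.0000 MHz
d = 35068.4 km
FSPL = 32.44 + 20*log10(12330.0000) + 20*log10(35068.4)
FSPL = 32.44 + 81.8193 + 90.8983
FSPL = 205.1576 dB

205.1576 dB


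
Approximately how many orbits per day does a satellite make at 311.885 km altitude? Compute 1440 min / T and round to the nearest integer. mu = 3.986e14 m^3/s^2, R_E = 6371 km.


r = 6.682885e+06 m
T = 2*pi*sqrt(r^3/mu) = 5436.9733 s = 90.6162 min
revs/day = 1440 / 90.6162 = 15.8912
Rounded: 16 revolutions per day

16 revolutions per day


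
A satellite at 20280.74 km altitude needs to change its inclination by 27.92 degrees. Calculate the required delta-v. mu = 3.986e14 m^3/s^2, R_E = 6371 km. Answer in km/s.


r = 26651.7400 km = 2.665174e+07 m
V = sqrt(mu/r) = 3867.2822 m/s
di = 27.92 deg = 0.4872959 rad
dV = 2*V*sin(di/2) = 2*3867.2822*sin(0.243648)
dV = 1865.9207 m/s = 1.8659 km/s

1.8659 km/s


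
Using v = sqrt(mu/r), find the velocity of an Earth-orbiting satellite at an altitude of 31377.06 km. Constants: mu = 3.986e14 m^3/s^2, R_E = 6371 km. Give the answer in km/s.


r = R_E + alt = 6371.0 + 31377.06 = 37748.0600 km = 3.774806e+07 m
v = sqrt(mu/r) = sqrt(3.986e14 / 3.774806e+07) = 3249.5358 m/s = 3.2495 km/s

3.2495 km/s


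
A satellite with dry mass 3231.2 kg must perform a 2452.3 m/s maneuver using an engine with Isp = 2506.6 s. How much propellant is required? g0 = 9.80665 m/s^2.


ve = Isp * g0 = 2506.6 * 9.80665 = 24581.348890 m/s
mass ratio = exp(dv/ve) = exp(2452.3/24581.348890) = 1.10490861
m_prop = m_dry * (mr - 1) = 3231.2 * (1.10490861 - 1)
m_prop = 338.9807 kg

338.9807 kg


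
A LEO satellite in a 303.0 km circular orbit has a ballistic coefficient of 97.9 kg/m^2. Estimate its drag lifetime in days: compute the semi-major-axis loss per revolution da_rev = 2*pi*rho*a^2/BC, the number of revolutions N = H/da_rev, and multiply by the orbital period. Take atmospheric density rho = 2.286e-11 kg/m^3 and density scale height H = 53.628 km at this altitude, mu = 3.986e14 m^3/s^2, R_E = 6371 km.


a = R_E + alt = 6674.0000 km = 6.674e+06 m
da_rev = 2*pi*rho*a^2/BC = 2*pi*2.286e-11*(6.674e+06)^2/97.9 = 65.350032 m per revolution
N = H/da_rev = 53628.0000 m / 65.350032 m = 820.6270 revolutions
P = 2*pi*sqrt(a^3/mu) = 5426.1341 s
lifetime = N*P = 820.6270 * 5426.1341 = 4.4528321e+06 s = 51.5374 days

51.5374 days


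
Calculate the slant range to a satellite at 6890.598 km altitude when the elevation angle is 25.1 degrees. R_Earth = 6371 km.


h = 6890.598 km, el = 25.1 deg
d = -R_E*sin(el) + sqrt((R_E*sin(el))^2 + 2*R_E*h + h^2)
d = -6371.0000*sin(0.4380776) + sqrt((6371.0000*0.4241994)^2 + 2*6371.0000*6890.598 + 6890.598^2)
d = 9238.2902 km

9238.2902 km


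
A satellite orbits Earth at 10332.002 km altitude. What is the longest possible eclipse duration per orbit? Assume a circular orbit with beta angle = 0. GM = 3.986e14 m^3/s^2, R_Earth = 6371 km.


r = 16703.0020 km
T = 358.0567 min
Eclipse fraction = arcsin(R_E/r)/pi = arcsin(6371.0000/16703.0020)/pi
= arcsin(0.3814284)/pi = 0.1245677
Eclipse duration = 0.1245677 * 358.0567 = 44.6023 min

44.6023 minutes


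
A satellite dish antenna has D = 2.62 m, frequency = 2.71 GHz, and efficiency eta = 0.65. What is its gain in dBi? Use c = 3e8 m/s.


lambda = c/f = 3e8 / 2.71e+09 = 0.1107011 m
G = eta*(pi*D/lambda)^2 = 0.65*(pi*2.62/0.1107011)^2
G = 3593.4512 (linear)
G = 10*log10(3593.4512) = 35.5551 dBi

35.5551 dBi


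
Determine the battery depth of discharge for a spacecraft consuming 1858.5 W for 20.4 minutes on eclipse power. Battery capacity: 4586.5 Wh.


E_used = P * t / 60 = 1858.5 * 20.4 / 60 = 631.8900 Wh
DOD = E_used / E_total * 100 = 631.8900 / 4586.5 * 100
DOD = 13.7772 %

13.7772 %


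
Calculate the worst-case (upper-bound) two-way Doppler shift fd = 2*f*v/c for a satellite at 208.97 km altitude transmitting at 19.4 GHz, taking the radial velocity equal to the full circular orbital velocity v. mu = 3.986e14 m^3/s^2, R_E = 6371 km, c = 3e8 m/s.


r = 6.57997e+06 m
v = sqrt(mu/r) = 7783.1731 m/s (worst-case radial velocity)
f = 19.4 GHz = 1.94e+10 Hz
fd = 2*f*v/c = 2*1.94e+10*7783.1731/3.0e+08
fd = 1.0066237e+06 Hz

1.0066e+06 Hz


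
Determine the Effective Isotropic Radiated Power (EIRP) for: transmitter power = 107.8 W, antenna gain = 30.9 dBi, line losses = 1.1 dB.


Pt = 107.8 W = 20.3262 dBW
EIRP = Pt_dBW + Gt - losses = 20.3262 + 30.9 - 1.1 = 50.1262 dBW

50.1262 dBW


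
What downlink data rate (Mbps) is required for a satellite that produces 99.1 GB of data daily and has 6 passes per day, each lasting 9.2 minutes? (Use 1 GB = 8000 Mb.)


total contact time = 6 * 9.2 * 60 = 3312.0000 s
data = 99.1 GB = 792800.0000 Mb
rate = 792800.0000 / 3312.0000 = 239.3720 Mbps

239.3720 Mbps


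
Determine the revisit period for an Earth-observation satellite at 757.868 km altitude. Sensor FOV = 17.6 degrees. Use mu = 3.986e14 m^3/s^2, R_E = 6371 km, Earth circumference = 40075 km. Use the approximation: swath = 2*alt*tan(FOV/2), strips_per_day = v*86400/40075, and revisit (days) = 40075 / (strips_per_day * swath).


swath = 2*757.868*tan(0.153589) = 234.6483 km
v = sqrt(mu/r) = 7477.5334 m/s = 7.4775 km/s
strips/day = v*86400/40075 = 7.4775*86400/40075 = 16.1212
coverage/day = strips * swath = 16.1212 * 234.6483 = 3782.8232 km
revisit = 40075 / 3782.8232 = 10.5939 days

10.5939 days


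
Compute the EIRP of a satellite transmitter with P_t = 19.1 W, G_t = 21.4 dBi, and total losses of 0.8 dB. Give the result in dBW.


Pt = 19.1 W = 12.8103 dBW
EIRP = Pt_dBW + Gt - losses = 12.8103 + 21.4 - 0.8 = 33.4103 dBW

33.4103 dBW


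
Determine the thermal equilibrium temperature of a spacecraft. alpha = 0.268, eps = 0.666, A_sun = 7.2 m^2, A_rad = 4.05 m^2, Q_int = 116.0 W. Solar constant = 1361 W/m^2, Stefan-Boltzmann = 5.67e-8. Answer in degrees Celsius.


Numerator = alpha*S*A_sun + Q_int = 0.268*1361*7.2 + 116.0 = 2742.1856 W
Denominator = eps*sigma*A_rad = 0.666*5.67e-8*4.05 = 1.5293691e-07 W/K^4
T^4 = 1.7930175e+10 K^4
T = 365.9284 K = 92.7784 C

92.7784 degrees Celsius


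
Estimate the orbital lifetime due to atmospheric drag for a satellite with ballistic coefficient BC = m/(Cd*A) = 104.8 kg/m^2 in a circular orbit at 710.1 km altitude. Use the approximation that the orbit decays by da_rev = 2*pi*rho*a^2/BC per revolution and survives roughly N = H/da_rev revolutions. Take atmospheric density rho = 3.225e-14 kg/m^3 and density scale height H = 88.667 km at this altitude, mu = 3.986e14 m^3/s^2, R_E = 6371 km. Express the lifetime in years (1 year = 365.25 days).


a = R_E + alt = 7081.1000 km = 7.0811e+06 m
da_rev = 2*pi*rho*a^2/BC = 2*pi*3.225e-14*(7.0811e+06)^2/104.8 = 0.0969504345 m per revolution
N = H/da_rev = 88667.0000 m / 0.0969504345 m = 914560.1095 revolutions
P = 2*pi*sqrt(a^3/mu) = 5930.1040 s
lifetime = N*P = 914560.1095 * 5930.1040 = 5.4234366e+09 s = 62771.2569 days
years = 62771.2569 / 365.25 = 171.8583 years

171.8583 years


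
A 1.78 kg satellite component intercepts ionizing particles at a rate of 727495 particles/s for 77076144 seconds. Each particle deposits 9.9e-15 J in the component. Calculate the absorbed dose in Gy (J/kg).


Total energy deposited = rate * time * E_per
  = 727495 * 77076144 * 9.9e-15 = 0.5551178 J
Dose = E_total / mass = 0.5551178 / 1.78
Dose = 0.311864 Gy

0.3119 Gy


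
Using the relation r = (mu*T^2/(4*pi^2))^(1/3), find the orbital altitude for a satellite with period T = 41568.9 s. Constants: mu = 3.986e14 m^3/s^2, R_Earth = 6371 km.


T = 41568.9 s
r = (mu*T^2/(4*pi^2))^(1/3) = (3.986e14 * 41568.9^2 / (4*pi^2))^(1/3)
r = 2.5936112e+07 m = 25936.1121 km
alt = r - R_E = 25936.1121 - 6371 = 19565.1121 km

19565.1121 km


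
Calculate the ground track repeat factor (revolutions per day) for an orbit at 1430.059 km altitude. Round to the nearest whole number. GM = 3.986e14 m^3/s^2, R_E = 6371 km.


r = 7.801059e+06 m
T = 2*pi*sqrt(r^3/mu) = 6857.1171 s = 114.2853 min
revs/day = 1440 / 114.2853 = 12.6000
Rounded: 13 revolutions per day

13 revolutions per day


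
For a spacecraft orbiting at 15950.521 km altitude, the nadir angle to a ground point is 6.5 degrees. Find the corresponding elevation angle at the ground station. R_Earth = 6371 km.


r = R_E + alt = 22321.5210 km
Law of sines in the satellite / Earth-center / ground-point triangle:
  sin(nadir)/R_E = sin(90 + el)/r  =>  cos(el) = (r/R_E)*sin(nadir)
cos(el) = (22321.5210 / 6371.0000) * sin(6.5 deg) = 0.3966203
el = arccos(0.3966203) = 66.6329 deg
(Earth-central angle = 90 - nadir - el = 16.8671 deg)

66.6329 degrees


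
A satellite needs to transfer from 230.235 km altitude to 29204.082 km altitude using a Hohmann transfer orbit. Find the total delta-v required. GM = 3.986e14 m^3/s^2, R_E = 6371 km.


r1 = 6601.2350 km = 6.601235e+06 m
r2 = 35575.0820 km = 3.5575082e+07 m
dv1 = sqrt(mu/r1)*(sqrt(2*r2/(r1+r2)) - 1) = 2322.1270 m/s
dv2 = sqrt(mu/r2)*(1 - sqrt(2*r1/(r1+r2))) = 1474.5187 m/s
total dv = |dv1| + |dv2| = 2322.1270 + 1474.5187 = 3796.6456 m/s = 3.7966 km/s

3.7966 km/s


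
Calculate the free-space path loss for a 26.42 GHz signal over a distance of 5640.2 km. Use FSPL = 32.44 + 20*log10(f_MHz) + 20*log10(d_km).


f = 26.42 GHz = 26420.0000 MHz
d = 5640.2 km
FSPL = 32.44 + 20*log10(26420.0000) + 20*log10(5640.2)
FSPL = 32.44 + 88.4387 + 75.0259
FSPL = 195.9045 dB

195.9045 dB


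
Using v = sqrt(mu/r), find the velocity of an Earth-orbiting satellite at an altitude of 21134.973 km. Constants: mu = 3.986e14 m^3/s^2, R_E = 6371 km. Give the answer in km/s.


r = R_E + alt = 6371.0 + 21134.973 = 27505.9730 km = 2.7505973e+07 m
v = sqrt(mu/r) = sqrt(3.986e14 / 2.7505973e+07) = 3806.7569 m/s = 3.8068 km/s

3.8068 km/s


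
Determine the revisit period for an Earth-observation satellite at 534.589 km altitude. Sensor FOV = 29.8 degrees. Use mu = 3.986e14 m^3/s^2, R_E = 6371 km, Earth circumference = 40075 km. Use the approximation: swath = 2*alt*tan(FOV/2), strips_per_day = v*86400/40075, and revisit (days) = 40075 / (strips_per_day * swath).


swath = 2*534.589*tan(0.2600541) = 284.4863 km
v = sqrt(mu/r) = 7597.4576 m/s = 7.5975 km/s
strips/day = v*86400/40075 = 7.5975*86400/40075 = 16.3798
coverage/day = strips * swath = 16.3798 * 284.4863 = 4659.8271 km
revisit = 40075 / 4659.8271 = 8.6001 days

8.6001 days


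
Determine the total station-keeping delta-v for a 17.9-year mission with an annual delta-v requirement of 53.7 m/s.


dV = rate * years = 53.7 * 17.9
dV = 961.2300 m/s

961.2300 m/s


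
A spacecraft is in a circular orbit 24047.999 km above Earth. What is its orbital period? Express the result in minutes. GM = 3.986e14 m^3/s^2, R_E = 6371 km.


r = 30418.9990 km = 3.0418999e+07 m
T = 2*pi*sqrt(r^3/mu) = 2*pi*sqrt(2.8147171e+22 / 3.986e14)
T = 52799.3528 s = 879.9892 min

879.9892 minutes


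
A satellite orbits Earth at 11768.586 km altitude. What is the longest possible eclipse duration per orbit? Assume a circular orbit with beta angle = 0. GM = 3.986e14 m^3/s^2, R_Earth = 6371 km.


r = 18139.5860 km
T = 405.2295 min
Eclipse fraction = arcsin(R_E/r)/pi = arcsin(6371.0000/18139.5860)/pi
= arcsin(0.3512208)/pi = 0.1142334
Eclipse duration = 0.1142334 * 405.2295 = 46.2907 min

46.2907 minutes


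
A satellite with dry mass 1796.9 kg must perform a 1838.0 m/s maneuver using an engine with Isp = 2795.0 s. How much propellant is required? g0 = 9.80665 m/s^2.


ve = Isp * g0 = 2795.0 * 9.80665 = 27409.586750 m/s
mass ratio = exp(dv/ve) = exp(1838.0/27409.586750) = 1.06935625
m_prop = m_dry * (mr - 1) = 1796.9 * (1.06935625 - 1)
m_prop = 124.6262 kg

124.6262 kg


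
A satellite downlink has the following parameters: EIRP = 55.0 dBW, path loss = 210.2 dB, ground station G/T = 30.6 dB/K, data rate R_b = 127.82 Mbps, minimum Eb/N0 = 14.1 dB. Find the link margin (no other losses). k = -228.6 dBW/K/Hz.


C/N0 = EIRP - FSPL + G/T - k = 55.0 - 210.2 + 30.6 - (-228.6)
C/N0 = 104.0000 dB-Hz
R_b = 127.82 Mbps = 1.2782e+08 bps -> 10*log10(R_b) = 81.0660 dB-Hz
Eb/N0 = C/N0 - 10*log10(R_b) = 104.0000 - 81.0660 = 22.9340 dB
Margin = Eb/N0 - Eb/N0_req = 22.9340 - 14.1 = 8.8340 dB (link closes)

8.8340 dB


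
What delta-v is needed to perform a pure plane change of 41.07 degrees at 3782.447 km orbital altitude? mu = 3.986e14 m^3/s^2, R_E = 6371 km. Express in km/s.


r = 10153.4470 km = 1.0153447e+07 m
V = sqrt(mu/r) = 6265.5889 m/s
di = 41.07 deg = 0.7168067 rad
dV = 2*V*sin(di/2) = 2*6265.5889*sin(0.3584034)
dV = 4395.6802 m/s = 4.3957 km/s

4.3957 km/s


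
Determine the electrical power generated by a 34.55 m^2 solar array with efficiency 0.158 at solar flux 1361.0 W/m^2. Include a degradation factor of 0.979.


P = area * eta * S * degradation
P = 34.55 * 0.158 * 1361.0 * 0.979
P = 7273.5421 W

7273.5421 W


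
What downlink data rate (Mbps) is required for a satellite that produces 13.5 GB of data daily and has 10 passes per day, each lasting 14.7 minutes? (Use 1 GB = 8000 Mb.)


total contact time = 10 * 14.7 * 60 = 8820.0000 s
data = 13.5 GB = 108000.0000 Mb
rate = 108000.0000 / 8820.0000 = 12.2449 Mbps

12.2449 Mbps


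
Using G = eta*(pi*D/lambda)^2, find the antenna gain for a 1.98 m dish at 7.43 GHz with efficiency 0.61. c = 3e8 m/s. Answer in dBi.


lambda = c/f = 3e8 / 7.43e+09 = 0.04037685 m
G = eta*(pi*D/lambda)^2 = 0.61*(pi*1.98/0.04037685)^2
G = 14477.5502 (linear)
G = 10*log10(14477.5502) = 41.6070 dBi

41.6070 dBi


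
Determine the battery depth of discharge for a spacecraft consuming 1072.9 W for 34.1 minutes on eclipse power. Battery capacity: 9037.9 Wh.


E_used = P * t / 60 = 1072.9 * 34.1 / 60 = 609.7648 Wh
DOD = E_used / E_total * 100 = 609.7648 / 9037.9 * 100
DOD = 6.7468 %

6.7468 %


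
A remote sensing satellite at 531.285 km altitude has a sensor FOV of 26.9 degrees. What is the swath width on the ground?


FOV = 26.9 deg = 0.4694936 rad
swath = 2 * alt * tan(FOV/2) = 2 * 531.285 * tan(0.2347468)
swath = 2 * 531.285 * 0.239156
swath = 254.1200 km

254.1200 km


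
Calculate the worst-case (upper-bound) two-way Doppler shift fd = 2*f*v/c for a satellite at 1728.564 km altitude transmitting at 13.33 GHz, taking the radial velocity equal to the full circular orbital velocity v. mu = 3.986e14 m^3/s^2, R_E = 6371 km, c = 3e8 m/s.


r = 8.099564e+06 m
v = sqrt(mu/r) = 7015.1640 m/s (worst-case radial velocity)
f = 13.33 GHz = 1.333e+10 Hz
fd = 2*f*v/c = 2*1.333e+10*7015.1640/3.0e+08
fd = 623414.2381 Hz

623414.2381 Hz


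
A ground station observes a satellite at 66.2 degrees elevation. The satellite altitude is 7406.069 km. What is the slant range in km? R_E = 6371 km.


h = 7406.069 km, el = 66.2 deg
d = -R_E*sin(el) + sqrt((R_E*sin(el))^2 + 2*R_E*h + h^2)
d = -6371.0000*sin(1.1554) + sqrt((6371.0000*0.9149597)^2 + 2*6371.0000*7406.069 + 7406.069^2)
d = 7705.8448 km

7705.8448 km


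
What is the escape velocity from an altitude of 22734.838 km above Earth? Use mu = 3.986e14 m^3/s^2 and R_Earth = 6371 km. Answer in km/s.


r = 6371.0 + 22734.838 = 29105.8380 km = 2.9105838e+07 m
v_esc = sqrt(2*mu/r) = sqrt(2*3.986e14 / 2.9105838e+07)
v_esc = 5233.5164 m/s = 5.2335 km/s

5.2335 km/s


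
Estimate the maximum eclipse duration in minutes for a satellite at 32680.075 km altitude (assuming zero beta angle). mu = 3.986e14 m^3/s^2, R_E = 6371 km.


r = 39051.0750 km
T = 1279.9985 min
Eclipse fraction = arcsin(R_E/r)/pi = arcsin(6371.0000/39051.0750)/pi
= arcsin(0.1631453)/pi = 0.05216394
Eclipse duration = 0.05216394 * 1279.9985 = 66.7698 min

66.7698 minutes


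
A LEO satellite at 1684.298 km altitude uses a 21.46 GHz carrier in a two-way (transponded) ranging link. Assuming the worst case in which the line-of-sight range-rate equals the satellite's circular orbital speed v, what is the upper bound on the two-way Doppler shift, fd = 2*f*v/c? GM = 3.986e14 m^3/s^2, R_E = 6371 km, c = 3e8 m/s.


r = 8.055298e+06 m
v = sqrt(mu/r) = 7034.4127 m/s (worst-case radial velocity)
f = 21.46 GHz = 2.146e+10 Hz
fd = 2*f*v/c = 2*2.146e+10*7034.4127/3.0e+08
fd = 1.00639e+06 Hz

1.0064e+06 Hz


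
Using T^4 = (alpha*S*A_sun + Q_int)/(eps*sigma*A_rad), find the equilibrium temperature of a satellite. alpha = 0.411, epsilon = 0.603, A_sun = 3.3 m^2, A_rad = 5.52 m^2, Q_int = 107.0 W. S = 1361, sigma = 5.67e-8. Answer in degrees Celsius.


Numerator = alpha*S*A_sun + Q_int = 0.411*1361*3.3 + 107.0 = 1952.9243 W
Denominator = eps*sigma*A_rad = 0.603*5.67e-8*5.52 = 1.8872935e-07 W/K^4
T^4 = 1.0347751e+10 K^4
T = 318.9418 K = 45.7918 C

45.7918 degrees Celsius


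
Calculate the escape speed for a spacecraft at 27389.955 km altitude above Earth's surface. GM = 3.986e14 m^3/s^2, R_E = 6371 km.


r = 6371.0 + 27389.955 = 33760.9550 km = 3.3760955e+07 m
v_esc = sqrt(2*mu/r) = sqrt(2*3.986e14 / 3.3760955e+07)
v_esc = 4859.3288 m/s = 4.8593 km/s

4.8593 km/s


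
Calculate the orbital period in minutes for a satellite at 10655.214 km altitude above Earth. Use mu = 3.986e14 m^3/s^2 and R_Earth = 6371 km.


r = 17026.2140 km = 1.7026214e+07 m
T = 2*pi*sqrt(r^3/mu) = 2*pi*sqrt(4.9357626e+21 / 3.986e14)
T = 22109.9802 s = 368.4997 min

368.4997 minutes


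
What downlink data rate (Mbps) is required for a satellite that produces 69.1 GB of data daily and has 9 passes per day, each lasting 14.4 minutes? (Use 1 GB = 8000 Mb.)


total contact time = 9 * 14.4 * 60 = 7776.0000 s
data = 69.1 GB = 552800.0000 Mb
rate = 552800.0000 / 7776.0000 = 71.0905 Mbps

71.0905 Mbps


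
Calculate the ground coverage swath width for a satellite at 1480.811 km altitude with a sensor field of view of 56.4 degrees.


FOV = 56.4 deg = 0.9843657 rad
swath = 2 * alt * tan(FOV/2) = 2 * 1480.811 * tan(0.4921828)
swath = 2 * 1480.811 * 0.5361953
swath = 1588.0078 km

1588.0078 km


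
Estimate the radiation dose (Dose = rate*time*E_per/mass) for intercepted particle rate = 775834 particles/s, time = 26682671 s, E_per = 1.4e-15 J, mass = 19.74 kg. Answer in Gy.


Total energy deposited = rate * time * E_per
  = 775834 * 26682671 * 1.4e-15 = 0.02898185 J
Dose = E_total / mass = 0.02898185 / 19.74
Dose = 0.001468179 Gy

0.0015 Gy


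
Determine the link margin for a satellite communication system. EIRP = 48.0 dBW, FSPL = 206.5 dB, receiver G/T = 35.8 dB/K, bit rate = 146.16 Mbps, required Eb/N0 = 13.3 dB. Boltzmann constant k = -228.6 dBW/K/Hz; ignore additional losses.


C/N0 = EIRP - FSPL + G/T - k = 48.0 - 206.5 + 35.8 - (-228.6)
C/N0 = 105.9000 dB-Hz
R_b = 146.16 Mbps = 1.4616e+08 bps -> 10*log10(R_b) = 81.6483 dB-Hz
Eb/N0 = C/N0 - 10*log10(R_b) = 105.9000 - 81.6483 = 24.2517 dB
Margin = Eb/N0 - Eb/N0_req = 24.2517 - 13.3 = 10.9517 dB (link closes)

10.9517 dB


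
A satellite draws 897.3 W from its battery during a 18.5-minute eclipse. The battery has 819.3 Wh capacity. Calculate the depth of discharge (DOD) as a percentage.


E_used = P * t / 60 = 897.3 * 18.5 / 60 = 276.6675 Wh
DOD = E_used / E_total * 100 = 276.6675 / 819.3 * 100
DOD = 33.7688 %

33.7688 %


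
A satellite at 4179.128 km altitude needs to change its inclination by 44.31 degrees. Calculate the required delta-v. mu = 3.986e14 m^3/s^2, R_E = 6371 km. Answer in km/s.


r = 10550.1280 km = 1.0550128e+07 m
V = sqrt(mu/r) = 6146.6684 m/s
di = 44.31 deg = 0.7733554 rad
dV = 2*V*sin(di/2) = 2*6146.6684*sin(0.3866777)
dV = 4635.9832 m/s = 4.6360 km/s

4.6360 km/s


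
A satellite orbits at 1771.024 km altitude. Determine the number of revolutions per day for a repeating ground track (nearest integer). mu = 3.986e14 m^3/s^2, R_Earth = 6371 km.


r = 8.142024e+06 m
T = 2*pi*sqrt(r^3/mu) = 7311.5556 s = 121.8593 min
revs/day = 1440 / 121.8593 = 11.8169
Rounded: 12 revolutions per day

12 revolutions per day


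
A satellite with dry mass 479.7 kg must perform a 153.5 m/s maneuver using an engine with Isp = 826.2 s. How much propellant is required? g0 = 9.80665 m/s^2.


ve = Isp * g0 = 826.2 * 9.80665 = 8102.254230 m/s
mass ratio = exp(dv/ve) = exp(153.5/8102.254230) = 1.01912595
m_prop = m_dry * (mr - 1) = 479.7 * (1.01912595 - 1)
m_prop = 9.1747 kg

9.1747 kg


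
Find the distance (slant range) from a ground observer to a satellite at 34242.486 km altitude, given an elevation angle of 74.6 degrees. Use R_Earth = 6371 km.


h = 34242.486 km, el = 74.6 deg
d = -R_E*sin(el) + sqrt((R_E*sin(el))^2 + 2*R_E*h + h^2)
d = -6371.0000*sin(1.3020) + sqrt((6371.0000*0.9640954)^2 + 2*6371.0000*34242.486 + 34242.486^2)
d = 34435.9796 km

34435.9796 km


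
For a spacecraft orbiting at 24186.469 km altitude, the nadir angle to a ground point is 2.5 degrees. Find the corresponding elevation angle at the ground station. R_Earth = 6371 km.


r = R_E + alt = 30557.4690 km
Law of sines in the satellite / Earth-center / ground-point triangle:
  sin(nadir)/R_E = sin(90 + el)/r  =>  cos(el) = (r/R_E)*sin(nadir)
cos(el) = (30557.4690 / 6371.0000) * sin(2.5 deg) = 0.2092133
el = arccos(0.2092133) = 77.9237 deg
(Earth-central angle = 90 - nadir - el = 9.5763 deg)

77.9237 degrees


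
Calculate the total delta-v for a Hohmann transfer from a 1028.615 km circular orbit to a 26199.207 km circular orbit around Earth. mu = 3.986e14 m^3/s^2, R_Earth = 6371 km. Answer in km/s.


r1 = 7399.6150 km = 7.399615e+06 m
r2 = 32570.2070 km = 3.2570207e+07 m
dv1 = sqrt(mu/r1)*(sqrt(2*r2/(r1+r2)) - 1) = 2030.1875 m/s
dv2 = sqrt(mu/r2)*(1 - sqrt(2*r1/(r1+r2))) = 1369.6236 m/s
total dv = |dv1| + |dv2| = 2030.1875 + 1369.6236 = 3399.8111 m/s = 3.3998 km/s

3.3998 km/s


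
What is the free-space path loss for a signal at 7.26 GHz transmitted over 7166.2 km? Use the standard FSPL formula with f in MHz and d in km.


f = 7.26 GHz = 7260.0000 MHz
d = 7166.2 km
FSPL = 32.44 + 20*log10(7260.0000) + 20*log10(7166.2)
FSPL = 32.44 + 77.2187 + 77.1058
FSPL = 186.7645 dB

186.7645 dB


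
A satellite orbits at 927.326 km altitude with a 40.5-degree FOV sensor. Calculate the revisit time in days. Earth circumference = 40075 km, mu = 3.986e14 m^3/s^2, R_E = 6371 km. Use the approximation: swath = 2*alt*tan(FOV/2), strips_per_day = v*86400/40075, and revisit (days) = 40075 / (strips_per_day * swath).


swath = 2*927.326*tan(0.3534292) = 684.2172 km
v = sqrt(mu/r) = 7390.2141 m/s = 7.3902 km/s
strips/day = v*86400/40075 = 7.3902*86400/40075 = 15.9330
coverage/day = strips * swath = 15.9330 * 684.2172 = 10901.6252 km
revisit = 40075 / 10901.6252 = 3.6761 days

3.6761 days


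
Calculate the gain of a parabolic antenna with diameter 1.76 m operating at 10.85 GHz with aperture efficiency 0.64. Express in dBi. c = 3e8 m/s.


lambda = c/f = 3e8 / 1.085e+10 = 0.02764977 m
G = eta*(pi*D/lambda)^2 = 0.64*(pi*1.76/0.02764977)^2
G = 25593.0486 (linear)
G = 10*log10(25593.0486) = 44.0812 dBi

44.0812 dBi


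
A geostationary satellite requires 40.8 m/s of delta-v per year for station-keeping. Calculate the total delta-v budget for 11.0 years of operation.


dV = rate * years = 40.8 * 11.0
dV = 448.8000 m/s

448.8000 m/s


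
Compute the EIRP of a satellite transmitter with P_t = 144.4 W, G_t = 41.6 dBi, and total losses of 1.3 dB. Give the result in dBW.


Pt = 144.4 W = 21.5957 dBW
EIRP = Pt_dBW + Gt - losses = 21.5957 + 41.6 - 1.3 = 61.8957 dBW

61.8957 dBW


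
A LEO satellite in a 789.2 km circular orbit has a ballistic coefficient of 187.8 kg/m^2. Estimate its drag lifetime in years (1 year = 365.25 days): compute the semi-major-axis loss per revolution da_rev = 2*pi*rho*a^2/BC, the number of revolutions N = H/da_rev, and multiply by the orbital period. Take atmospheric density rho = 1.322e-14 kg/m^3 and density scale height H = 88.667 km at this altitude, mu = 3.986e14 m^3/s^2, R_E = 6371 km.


a = R_E + alt = 7160.2000 km = 7.1602e+06 m
da_rev = 2*pi*rho*a^2/BC = 2*pi*1.322e-14*(7.1602e+06)^2/187.8 = 0.0226759788 m per revolution
N = H/da_rev = 88667.0000 m / 0.0226759788 m = 3.910173e+06 revolutions
P = 2*pi*sqrt(a^3/mu) = 6029.7451 s
lifetime = N*P = 3.910173e+06 * 6029.7451 = 2.3577346e+10 s = 272885.9533 days
years = 272885.9533 / 365.25 = 747.1210 years

747.1210 years


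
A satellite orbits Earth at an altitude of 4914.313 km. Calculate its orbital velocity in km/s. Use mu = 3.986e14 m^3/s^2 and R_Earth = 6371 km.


r = R_E + alt = 6371.0 + 4914.313 = 11285.3130 km = 1.1285313e+07 m
v = sqrt(mu/r) = sqrt(3.986e14 / 1.1285313e+07) = 5943.0836 m/s = 5.9431 km/s

5.9431 km/s


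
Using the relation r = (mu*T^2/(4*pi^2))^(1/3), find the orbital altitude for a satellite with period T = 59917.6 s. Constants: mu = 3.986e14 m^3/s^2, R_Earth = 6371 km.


T = 59917.6 s
r = (mu*T^2/(4*pi^2))^(1/3) = (3.986e14 * 59917.6^2 / (4*pi^2))^(1/3)
r = 3.309498e+07 m = 33094.9802 km
alt = r - R_E = 33094.9802 - 6371 = 26723.9802 km

26723.9802 km


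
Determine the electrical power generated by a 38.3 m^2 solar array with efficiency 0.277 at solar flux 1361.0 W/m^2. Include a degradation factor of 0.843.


P = area * eta * S * degradation
P = 38.3 * 0.277 * 1361.0 * 0.843
P = 12172.0644 W

12172.0644 W


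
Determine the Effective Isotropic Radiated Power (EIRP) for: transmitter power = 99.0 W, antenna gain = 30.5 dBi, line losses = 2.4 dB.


Pt = 99.0 W = 19.9564 dBW
EIRP = Pt_dBW + Gt - losses = 19.9564 + 30.5 - 2.4 = 48.0564 dBW

48.0564 dBW


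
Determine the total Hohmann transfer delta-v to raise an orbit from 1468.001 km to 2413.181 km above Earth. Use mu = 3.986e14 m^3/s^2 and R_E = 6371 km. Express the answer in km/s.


r1 = 7839.0010 km = 7.839001e+06 m
r2 = 8784.1810 km = 8.784181e+06 m
dv1 = sqrt(mu/r1)*(sqrt(2*r2/(r1+r2)) - 1) = 199.9231 m/s
dv2 = sqrt(mu/r2)*(1 - sqrt(2*r1/(r1+r2))) = 194.3112 m/s
total dv = |dv1| + |dv2| = 199.9231 + 194.3112 = 394.2342 m/s = 0.3942342 km/s

0.3942 km/s


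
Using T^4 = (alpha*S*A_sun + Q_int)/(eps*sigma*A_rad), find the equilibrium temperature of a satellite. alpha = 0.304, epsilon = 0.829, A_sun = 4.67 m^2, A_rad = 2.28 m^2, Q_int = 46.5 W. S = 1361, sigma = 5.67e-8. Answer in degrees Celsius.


Numerator = alpha*S*A_sun + Q_int = 0.304*1361*4.67 + 46.5 = 1978.6845 W
Denominator = eps*sigma*A_rad = 0.829*5.67e-8*2.28 = 1.071698e-07 W/K^4
T^4 = 1.8463078e+10 K^4
T = 368.6176 K = 95.4676 C

95.4676 degrees Celsius


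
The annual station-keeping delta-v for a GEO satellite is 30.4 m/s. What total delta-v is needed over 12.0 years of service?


dV = rate * years = 30.4 * 12.0
dV = 364.8000 m/s

364.8000 m/s


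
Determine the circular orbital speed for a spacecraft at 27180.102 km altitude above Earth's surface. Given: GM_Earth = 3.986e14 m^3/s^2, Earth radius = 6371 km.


r = R_E + alt = 6371.0 + 27180.102 = 33551.1020 km = 3.3551102e+07 m
v = sqrt(mu/r) = sqrt(3.986e14 / 3.3551102e+07) = 3446.7934 m/s = 3.4468 km/s

3.4468 km/s


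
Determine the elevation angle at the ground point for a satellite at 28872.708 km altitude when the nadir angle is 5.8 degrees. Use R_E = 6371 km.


r = R_E + alt = 35243.7080 km
Law of sines in the satellite / Earth-center / ground-point triangle:
  sin(nadir)/R_E = sin(90 + el)/r  =>  cos(el) = (r/R_E)*sin(nadir)
cos(el) = (35243.7080 / 6371.0000) * sin(5.8 deg) = 0.5590329
el = arccos(0.5590329) = 56.0111 deg
(Earth-central angle = 90 - nadir - el = 28.1889 deg)

56.0111 degrees


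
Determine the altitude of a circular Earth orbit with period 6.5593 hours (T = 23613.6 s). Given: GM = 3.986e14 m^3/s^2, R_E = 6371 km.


T = 23613.6 s
r = (mu*T^2/(4*pi^2))^(1/3) = (3.986e14 * 23613.6^2 / (4*pi^2))^(1/3)
r = 1.7789647e+07 m = 17789.6466 km
alt = r - R_E = 17789.6466 - 6371 = 11418.6466 km

11418.6466 km


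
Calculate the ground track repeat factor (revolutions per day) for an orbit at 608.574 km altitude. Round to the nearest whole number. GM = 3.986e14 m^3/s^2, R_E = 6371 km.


r = 6.979574e+06 m
T = 2*pi*sqrt(r^3/mu) = 5803.0271 s = 96.7171 min
revs/day = 1440 / 96.7171 = 14.8888
Rounded: 15 revolutions per day

15 revolutions per day


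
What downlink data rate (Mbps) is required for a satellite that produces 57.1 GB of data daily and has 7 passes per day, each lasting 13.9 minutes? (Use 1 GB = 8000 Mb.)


total contact time = 7 * 13.9 * 60 = 5838.0000 s
data = 57.1 GB = 456800.0000 Mb
rate = 456800.0000 / 5838.0000 = 78.2460 Mbps

78.2460 Mbps


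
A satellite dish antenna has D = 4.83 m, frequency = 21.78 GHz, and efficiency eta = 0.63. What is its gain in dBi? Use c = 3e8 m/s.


lambda = c/f = 3e8 / 2.178e+10 = 0.0137741 m
G = eta*(pi*D/lambda)^2 = 0.63*(pi*4.83/0.0137741)^2
G = 764553.3538 (linear)
G = 10*log10(764553.3538) = 58.8341 dBi

58.8341 dBi


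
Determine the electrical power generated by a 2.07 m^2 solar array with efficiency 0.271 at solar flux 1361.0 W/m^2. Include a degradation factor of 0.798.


P = area * eta * S * degradation
P = 2.07 * 0.271 * 1361.0 * 0.798
P = 609.2572 W

609.2572 W


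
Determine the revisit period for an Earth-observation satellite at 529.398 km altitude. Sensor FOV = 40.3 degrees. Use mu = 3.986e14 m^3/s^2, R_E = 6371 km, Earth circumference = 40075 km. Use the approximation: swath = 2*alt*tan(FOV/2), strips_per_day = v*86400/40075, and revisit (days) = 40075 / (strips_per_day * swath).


swath = 2*529.398*tan(0.3516838) = 388.5124 km
v = sqrt(mu/r) = 7600.3147 m/s = 7.6003 km/s
strips/day = v*86400/40075 = 7.6003*86400/40075 = 16.3860
coverage/day = strips * swath = 16.3860 * 388.5124 = 6366.1465 km
revisit = 40075 / 6366.1465 = 6.2950 days

6.2950 days


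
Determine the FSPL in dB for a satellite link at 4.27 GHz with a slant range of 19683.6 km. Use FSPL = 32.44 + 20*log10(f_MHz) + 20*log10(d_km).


f = 4.27 GHz = 4270.0000 MHz
d = 19683.6 km
FSPL = 32.44 + 20*log10(4270.0000) + 20*log10(19683.6)
FSPL = 32.44 + 72.6086 + 85.8821
FSPL = 190.9306 dB

190.9306 dB


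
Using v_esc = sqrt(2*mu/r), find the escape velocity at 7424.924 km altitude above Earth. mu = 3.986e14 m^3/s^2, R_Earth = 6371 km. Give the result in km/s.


r = 6371.0 + 7424.924 = 13795.9240 km = 1.3795924e+07 m
v_esc = sqrt(2*mu/r) = sqrt(2*3.986e14 / 1.3795924e+07)
v_esc = 7601.6566 m/s = 7.6017 km/s

7.6017 km/s


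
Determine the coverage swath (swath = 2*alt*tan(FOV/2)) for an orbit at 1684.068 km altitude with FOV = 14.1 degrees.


FOV = 14.1 deg = 0.2460914 rad
swath = 2 * alt * tan(FOV/2) = 2 * 1684.068 * tan(0.1230457)
swath = 2 * 1684.068 * 0.1236705
swath = 416.5390 km

416.5390 km


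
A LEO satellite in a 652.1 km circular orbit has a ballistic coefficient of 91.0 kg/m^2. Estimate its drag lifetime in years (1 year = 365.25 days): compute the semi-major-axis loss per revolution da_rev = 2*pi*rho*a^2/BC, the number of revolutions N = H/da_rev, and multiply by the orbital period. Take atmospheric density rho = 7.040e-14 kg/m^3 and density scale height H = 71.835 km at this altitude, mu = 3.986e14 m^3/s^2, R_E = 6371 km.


a = R_E + alt = 7023.1000 km = 7.0231e+06 m
da_rev = 2*pi*rho*a^2/BC = 2*pi*7.040e-14*(7.0231e+06)^2/91.0 = 0.239755644 m per revolution
N = H/da_rev = 71835.0000 m / 0.239755644 m = 299617.5555 revolutions
P = 2*pi*sqrt(a^3/mu) = 5857.3948 s
lifetime = N*P = 299617.5555 * 5857.3948 = 1.7549783e+09 s = 20312.2491 days
years = 20312.2491 / 365.25 = 55.6119 years

55.6119 years


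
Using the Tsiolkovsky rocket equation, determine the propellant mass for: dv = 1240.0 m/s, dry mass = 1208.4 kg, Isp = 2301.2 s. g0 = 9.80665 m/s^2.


ve = Isp * g0 = 2301.2 * 9.80665 = 22567.062980 m/s
mass ratio = exp(dv/ve) = exp(1240.0/22567.062980) = 1.05648497
m_prop = m_dry * (mr - 1) = 1208.4 * (1.05648497 - 1)
m_prop = 68.2564 kg

68.2564 kg


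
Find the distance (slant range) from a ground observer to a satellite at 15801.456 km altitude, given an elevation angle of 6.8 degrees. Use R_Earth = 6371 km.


h = 15801.456 km, el = 6.8 deg
d = -R_E*sin(el) + sqrt((R_E*sin(el))^2 + 2*R_E*h + h^2)
d = -6371.0000*sin(0.1186824) + sqrt((6371.0000*0.118404)^2 + 2*6371.0000*15801.456 + 15801.456^2)
d = 20496.4650 km

20496.4650 km


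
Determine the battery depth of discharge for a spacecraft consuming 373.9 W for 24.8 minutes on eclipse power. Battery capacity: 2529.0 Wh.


E_used = P * t / 60 = 373.9 * 24.8 / 60 = 154.5453 Wh
DOD = E_used / E_total * 100 = 154.5453 / 2529.0 * 100
DOD = 6.1109 %

6.1109 %


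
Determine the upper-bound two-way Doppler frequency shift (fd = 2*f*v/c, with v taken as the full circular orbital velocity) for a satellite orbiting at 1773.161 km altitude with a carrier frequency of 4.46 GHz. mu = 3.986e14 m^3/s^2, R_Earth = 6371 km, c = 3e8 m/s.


r = 8.144161e+06 m
v = sqrt(mu/r) = 6995.9303 m/s (worst-case radial velocity)
f = 4.46 GHz = 4.46e+09 Hz
fd = 2*f*v/c = 2*4.46e+09*6995.9303/3.0e+08
fd = 208012.3266 Hz

208012.3266 Hz


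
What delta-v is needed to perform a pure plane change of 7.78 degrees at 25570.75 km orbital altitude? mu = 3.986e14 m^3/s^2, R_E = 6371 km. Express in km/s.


r = 31941.7500 km = 3.194175e+07 m
V = sqrt(mu/r) = 3532.5579 m/s
di = 7.78 deg = 0.1357866 rad
dV = 2*V*sin(di/2) = 2*3532.5579*sin(0.06789331)
dV = 479.3057 m/s = 0.4793057 km/s

0.4793 km/s


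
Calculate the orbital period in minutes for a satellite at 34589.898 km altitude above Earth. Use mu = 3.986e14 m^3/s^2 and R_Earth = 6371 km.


r = 40960.8980 km = 4.0960898e+07 m
T = 2*pi*sqrt(r^3/mu) = 2*pi*sqrt(6.8723997e+22 / 3.986e14)
T = 82502.1801 s = 1375.0363 min

1375.0363 minutes


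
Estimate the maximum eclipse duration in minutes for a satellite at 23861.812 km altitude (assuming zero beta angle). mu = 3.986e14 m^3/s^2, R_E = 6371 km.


r = 30232.8120 km
T = 871.9223 min
Eclipse fraction = arcsin(R_E/r)/pi = arcsin(6371.0000/30232.8120)/pi
= arcsin(0.2107313)/pi = 0.06758451
Eclipse duration = 0.06758451 * 871.9223 = 58.9284 min

58.9284 minutes


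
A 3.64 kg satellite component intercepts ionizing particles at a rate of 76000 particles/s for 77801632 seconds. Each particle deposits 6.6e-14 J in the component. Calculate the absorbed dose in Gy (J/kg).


Total energy deposited = rate * time * E_per
  = 76000 * 77801632 * 6.6e-14 = 0.390253 J
Dose = E_total / mass = 0.390253 / 3.64
Dose = 0.1072124 Gy

0.1072 Gy


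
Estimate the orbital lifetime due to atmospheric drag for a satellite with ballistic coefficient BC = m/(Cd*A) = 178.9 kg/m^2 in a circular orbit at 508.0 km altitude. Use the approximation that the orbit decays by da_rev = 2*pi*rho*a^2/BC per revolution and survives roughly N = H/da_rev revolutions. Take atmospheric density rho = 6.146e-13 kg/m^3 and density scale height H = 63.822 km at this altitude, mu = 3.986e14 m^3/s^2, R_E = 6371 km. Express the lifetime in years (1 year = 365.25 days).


a = R_E + alt = 6879.0000 km = 6.879e+06 m
da_rev = 2*pi*rho*a^2/BC = 2*pi*6.146e-13*(6.879e+06)^2/178.9 = 1.021440 m per revolution
N = H/da_rev = 63822.0000 m / 1.021440 m = 62482.4006 revolutions
P = 2*pi*sqrt(a^3/mu) = 5678.0496 s
lifetime = N*P = 62482.4006 * 5678.0496 = 3.5477817e+08 s = 4106.2288 days
years = 4106.2288 / 365.25 = 11.2422 years

11.2422 years
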